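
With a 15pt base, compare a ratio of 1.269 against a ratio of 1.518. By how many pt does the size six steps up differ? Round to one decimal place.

At 1.269: 15.0 × 1.269⁶ = 62.641pt
At 1.518: 15.0 × 1.518⁶ = 183.536pt
Difference: 183.536 − 62.641 = 120.895pt

120.9pt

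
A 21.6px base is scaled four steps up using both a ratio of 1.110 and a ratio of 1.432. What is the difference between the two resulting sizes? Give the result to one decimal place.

At 1.110: 21.6 × 1.110⁴ = 32.790px
At 1.432: 21.6 × 1.432⁴ = 90.829px
Difference: 90.829 − 32.790 = 58.039px

58.0px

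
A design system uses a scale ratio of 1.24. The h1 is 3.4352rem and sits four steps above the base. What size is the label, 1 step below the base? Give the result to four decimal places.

3.4352 ÷ 1.24⁵ = 3.4352 ÷ 2.93163 ≈ 1.1718

1.1718rem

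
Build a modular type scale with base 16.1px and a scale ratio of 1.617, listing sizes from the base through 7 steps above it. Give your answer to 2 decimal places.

16.10px, 26.03px, 42.10px, 68.07px, 110.07px, 177.98px, 287.80px, 465.37px

Step 0: 16.1px
Step 1: 16.1 × 1.617 = 26.03
Step 2: 16.1 × 1.617² = 42.10
Step 3: 16.1 × 1.617³ = 68.07
Step 4: 16.1 × 1.617⁴ = 110.07
Step 5: 16.1 × 1.617⁵ = 177.98
Step 6: 16.1 × 1.617⁶ = 287.80
Step 7: 16.1 × 1.617⁷ = 465.37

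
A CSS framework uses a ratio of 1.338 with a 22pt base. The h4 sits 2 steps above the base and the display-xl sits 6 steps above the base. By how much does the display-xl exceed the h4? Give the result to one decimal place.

Step 2: 22.0 × 1.338² = 39.385pt
Step 6: 22.0 × 1.338⁶ = 126.229pt
Difference: 126.229 − 39.385 = 86.844pt

86.8pt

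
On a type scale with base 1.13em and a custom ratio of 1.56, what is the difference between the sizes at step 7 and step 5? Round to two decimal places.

14.97em

Step 5: 1.13 × 1.56⁵ = 10.4400em
Step 7: 1.13 × 1.56⁷ = 25.4068em
Difference: 25.4068 − 10.4400 = 14.9668em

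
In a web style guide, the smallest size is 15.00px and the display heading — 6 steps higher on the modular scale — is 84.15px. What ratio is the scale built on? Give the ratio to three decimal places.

1.333

r⁶ = 84.15 / 15.00, so r = (84.15/15.00)^(1/6).
r = 5.6100^(1/6) ≈ 1.3330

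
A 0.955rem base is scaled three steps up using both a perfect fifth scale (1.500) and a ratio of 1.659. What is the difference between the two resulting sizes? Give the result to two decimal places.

Perfect fifth: 0.955 × 1.500³ = 3.2231rem
At 1.659: 0.955 × 1.659³ = 4.3606rem
Difference: 4.3606 − 3.2231 = 1.1375rem

1.14rem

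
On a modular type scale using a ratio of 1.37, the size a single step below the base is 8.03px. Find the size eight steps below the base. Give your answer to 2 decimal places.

0.89px

Moving from step -1 to step -8 is 7 steps down, so divide by r⁷.
8.03 ÷ 1.37⁷ = 8.03 ÷ 9.05824 ≈ 0.886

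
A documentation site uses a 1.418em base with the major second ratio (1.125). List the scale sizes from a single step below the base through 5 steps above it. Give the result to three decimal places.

Step -1: 1.418 ÷ 1.125 = 1.260
Step 0: 1.418em
Step 1: 1.418 × 1.125 = 1.595
Step 2: 1.418 × 1.125² = 1.795
Step 3: 1.418 × 1.125³ = 2.019
Step 4: 1.418 × 1.125⁴ = 2.271
Step 5: 1.418 × 1.125⁵ = 2.555

1.260em, 1.418em, 1.595em, 1.795em, 2.019em, 2.271em, 2.555em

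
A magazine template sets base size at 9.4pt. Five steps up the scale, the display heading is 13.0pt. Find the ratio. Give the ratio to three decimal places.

1.067

r⁵ = 13.0 / 9.4, so r = (13.0/9.4)^(1/5).
r = 1.3830^(1/5) ≈ 1.0670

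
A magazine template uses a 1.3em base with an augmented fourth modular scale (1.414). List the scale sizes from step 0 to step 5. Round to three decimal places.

Step 0: 1.3em
Step 1: 1.3 × 1.414 = 1.838
Step 2: 1.3 × 1.414² = 2.599
Step 3: 1.3 × 1.414³ = 3.675
Step 4: 1.3 × 1.414⁴ = 5.197
Step 5: 1.3 × 1.414⁵ = 7.348

1.300em, 1.838em, 2.599em, 3.675em, 5.197em, 7.348em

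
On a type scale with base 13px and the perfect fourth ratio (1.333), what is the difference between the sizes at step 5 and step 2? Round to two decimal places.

31.61px

Step 2: 13.0 × 1.333² = 23.0996px
Step 5: 13.0 × 1.333⁵ = 54.7134px
Difference: 54.7134 − 23.0996 = 31.6138px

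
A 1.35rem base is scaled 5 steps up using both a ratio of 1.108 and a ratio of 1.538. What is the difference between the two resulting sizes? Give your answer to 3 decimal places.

At 1.108: 1.35 × 1.108⁵ = 2.25441rem
At 1.538: 1.35 × 1.538⁵ = 11.61757rem
Difference: 11.61757 − 2.25441 = 9.36316rem

9.363rem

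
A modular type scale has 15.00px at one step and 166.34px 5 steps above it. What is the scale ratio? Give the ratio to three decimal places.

1.618

r⁵ = 166.34 / 15.00, so r = (166.34/15.00)^(1/5).
r = 11.0893^(1/5) ≈ 1.6180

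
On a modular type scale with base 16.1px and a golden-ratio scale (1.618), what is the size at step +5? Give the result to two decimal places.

Every step multiplies by the scale ratio.
16.1 × 1.618⁵ = 16.1 × 11.08901 ≈ 178.53

178.53px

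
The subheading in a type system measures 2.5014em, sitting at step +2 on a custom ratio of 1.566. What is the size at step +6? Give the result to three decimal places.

2.5014 × 1.566⁴ = 2.5014 × 6.01405 ≈ 15.044

15.044em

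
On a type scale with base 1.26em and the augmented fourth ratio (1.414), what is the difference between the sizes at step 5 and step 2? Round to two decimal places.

4.60em

Step 2: 1.26 × 1.414² = 2.5192em
Step 5: 1.26 × 1.414⁵ = 7.1223em
Difference: 7.1223 − 2.5192 = 4.6031em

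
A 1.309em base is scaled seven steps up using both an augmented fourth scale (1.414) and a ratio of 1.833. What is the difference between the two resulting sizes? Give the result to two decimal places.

Augmented fourth: 1.309 × 1.414⁷ = 14.7940em
At 1.833: 1.309 × 1.833⁷ = 91.0074em
Difference: 91.0074 − 14.7940 = 76.2134em

76.21em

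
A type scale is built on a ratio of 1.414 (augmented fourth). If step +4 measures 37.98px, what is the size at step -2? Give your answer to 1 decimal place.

4.8px

37.98 ÷ 1.414⁶ = 37.98 ÷ 7.99275 ≈ 4.752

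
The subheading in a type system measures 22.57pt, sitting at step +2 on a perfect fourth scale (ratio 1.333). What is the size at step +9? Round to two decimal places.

Moving from step +2 to step +9 is 7 steps up, so multiply by r⁷.
22.57 × 1.333⁷ = 22.57 × 7.47844 ≈ 168.788

168.79pt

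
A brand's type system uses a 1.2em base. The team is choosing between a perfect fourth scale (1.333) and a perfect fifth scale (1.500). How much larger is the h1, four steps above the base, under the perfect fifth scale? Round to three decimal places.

2.286em

Perfect fourth: 1.2 × 1.333⁴ = 3.78880em
Perfect fifth: 1.2 × 1.500⁴ = 6.07500em
Difference: 6.07500 − 3.78880 = 2.28620em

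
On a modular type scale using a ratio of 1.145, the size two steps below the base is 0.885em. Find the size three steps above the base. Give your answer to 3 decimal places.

1.742em

0.885 × 1.145⁵ = 0.885 × 1.96801 ≈ 1.742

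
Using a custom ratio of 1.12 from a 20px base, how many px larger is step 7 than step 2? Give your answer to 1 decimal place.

19.1px

Step 2: 20.0 × 1.12² = 25.088px
Step 7: 20.0 × 1.12⁷ = 44.214px
Difference: 44.214 − 25.088 = 19.126px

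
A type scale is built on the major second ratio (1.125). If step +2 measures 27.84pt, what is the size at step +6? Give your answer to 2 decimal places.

44.59pt

27.84 × 1.125⁴ = 27.84 × 1.60181 ≈ 44.594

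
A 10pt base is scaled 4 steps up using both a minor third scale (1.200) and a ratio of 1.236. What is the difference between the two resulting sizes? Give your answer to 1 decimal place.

Minor third: 10.0 × 1.200⁴ = 20.736pt
At 1.236: 10.0 × 1.236⁴ = 23.339pt
Difference: 23.339 − 20.736 = 2.603pt

2.6pt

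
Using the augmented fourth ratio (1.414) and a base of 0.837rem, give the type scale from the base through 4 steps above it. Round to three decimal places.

Step 0: 0.837rem
Step 1: 0.837 × 1.414 = 1.184
Step 2: 0.837 × 1.414² = 1.673
Step 3: 0.837 × 1.414³ = 2.366
Step 4: 0.837 × 1.414⁴ = 3.346

0.837rem, 1.184rem, 1.673rem, 2.366rem, 3.346rem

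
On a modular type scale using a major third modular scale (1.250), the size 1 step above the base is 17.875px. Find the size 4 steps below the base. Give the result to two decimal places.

5.86px

17.875 ÷ 1.250⁵ = 17.875 ÷ 3.05176 ≈ 5.857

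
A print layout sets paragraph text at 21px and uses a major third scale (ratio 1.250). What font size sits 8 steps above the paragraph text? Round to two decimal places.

Every step multiplies by the scale ratio.
21.0 × 1.250⁸ = 21.0 × 5.96046 ≈ 125.17

125.17px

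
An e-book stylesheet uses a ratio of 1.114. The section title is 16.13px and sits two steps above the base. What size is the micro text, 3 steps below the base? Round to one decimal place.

16.13 ÷ 1.114⁵ = 16.13 ÷ 1.71564 ≈ 9.402

9.4px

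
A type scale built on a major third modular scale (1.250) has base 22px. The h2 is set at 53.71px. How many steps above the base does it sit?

4

1.250ⁿ = 53.71 / 22 = 2.4414
n = ln(2.4414) / ln(1.250) = 0.8926 / 0.2231 ≈ 4.00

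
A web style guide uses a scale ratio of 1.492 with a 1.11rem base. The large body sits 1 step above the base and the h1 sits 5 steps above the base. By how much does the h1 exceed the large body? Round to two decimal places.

6.55rem

Step 1: 1.11 × 1.492 = 1.6561rem
Step 5: 1.11 × 1.492⁵ = 8.2067rem
Difference: 8.2067 − 1.6561 = 6.5506rem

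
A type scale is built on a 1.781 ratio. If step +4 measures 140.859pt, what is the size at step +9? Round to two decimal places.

140.859 × 1.781⁵ = 140.859 × 17.91924 ≈ 2524.086

2524.09pt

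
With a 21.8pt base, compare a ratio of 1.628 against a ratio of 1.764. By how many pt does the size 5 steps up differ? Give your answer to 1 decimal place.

123.0pt

At 1.628: 21.8 × 1.628⁵ = 249.304pt
At 1.764: 21.8 × 1.764⁵ = 372.348pt
Difference: 372.348 − 249.304 = 123.044pt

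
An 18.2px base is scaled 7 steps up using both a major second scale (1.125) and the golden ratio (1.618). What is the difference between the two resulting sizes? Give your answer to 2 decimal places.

486.84px

Major second: 18.2 × 1.125⁷ = 41.5087px
Golden ratio: 18.2 × 1.618⁷ = 528.3491px
Difference: 528.3491 − 41.5087 = 486.8404px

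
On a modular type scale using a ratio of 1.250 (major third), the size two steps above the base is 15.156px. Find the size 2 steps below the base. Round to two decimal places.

15.156 ÷ 1.250⁴ = 15.156 ÷ 2.44141 ≈ 6.208

6.21px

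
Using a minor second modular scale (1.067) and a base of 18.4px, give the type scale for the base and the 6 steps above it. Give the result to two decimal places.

Step 0: 18.4px
Step 1: 18.4 × 1.067 = 19.63
Step 2: 18.4 × 1.067² = 20.95
Step 3: 18.4 × 1.067³ = 22.35
Step 4: 18.4 × 1.067⁴ = 23.85
Step 5: 18.4 × 1.067⁵ = 25.45
Step 6: 18.4 × 1.067⁶ = 27.15

18.40px, 19.63px, 20.95px, 22.35px, 23.85px, 25.45px, 27.15px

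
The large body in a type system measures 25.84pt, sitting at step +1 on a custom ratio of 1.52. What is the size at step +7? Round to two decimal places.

318.68pt

The gap is 7 − (1) = 6 steps, so the factor is 1.52^6.
25.84 × 1.52⁶ = 25.84 × 12.33280 ≈ 318.679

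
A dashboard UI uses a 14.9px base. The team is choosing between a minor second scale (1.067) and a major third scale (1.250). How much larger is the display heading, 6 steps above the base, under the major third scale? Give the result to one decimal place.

Minor second: 14.9 × 1.067⁶ = 21.987px
Major third: 14.9 × 1.250⁶ = 56.839px
Difference: 56.839 − 21.987 = 34.852px

34.9px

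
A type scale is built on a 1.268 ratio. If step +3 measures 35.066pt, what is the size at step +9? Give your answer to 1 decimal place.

35.066 × 1.268⁶ = 35.066 × 4.15638 ≈ 145.748

145.7pt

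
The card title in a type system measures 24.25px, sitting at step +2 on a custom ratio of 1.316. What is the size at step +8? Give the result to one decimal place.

24.25 × 1.316⁶ = 24.25 × 5.19440 ≈ 125.964

126.0px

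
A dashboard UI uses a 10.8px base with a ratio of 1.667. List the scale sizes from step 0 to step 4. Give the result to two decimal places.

10.80px, 18.00px, 30.01px, 50.03px, 83.40px

Step 0: 10.8px
Step 1: 10.8 × 1.667 = 18.00
Step 2: 10.8 × 1.667² = 30.01
Step 3: 10.8 × 1.667³ = 50.03
Step 4: 10.8 × 1.667⁴ = 83.40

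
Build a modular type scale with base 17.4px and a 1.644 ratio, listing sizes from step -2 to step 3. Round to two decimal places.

Step -2: 17.4 ÷ 1.644² = 6.44
Step -1: 17.4 ÷ 1.644 = 10.58
Step 0: 17.4px
Step 1: 17.4 × 1.644 = 28.61
Step 2: 17.4 × 1.644² = 47.03
Step 3: 17.4 × 1.644³ = 77.31

6.44px, 10.58px, 17.40px, 28.61px, 47.03px, 77.31px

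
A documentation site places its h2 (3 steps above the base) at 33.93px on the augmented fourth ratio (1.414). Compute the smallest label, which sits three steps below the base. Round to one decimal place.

Moving from step +3 to step -3 is 6 steps down, so divide by r⁶.
33.93 ÷ 1.414⁶ = 33.93 ÷ 7.99275 ≈ 4.245

4.2px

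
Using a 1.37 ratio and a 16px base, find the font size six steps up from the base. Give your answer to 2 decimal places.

Every step multiplies by the scale ratio.
16.0 × 1.37⁶ = 16.0 × 6.61186 ≈ 105.79

105.79px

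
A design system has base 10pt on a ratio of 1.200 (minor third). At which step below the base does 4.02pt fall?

5

1.200ⁿ = 10 / 4.02 = 2.4876
n = ln(2.4876) / ln(1.200) = 0.9113 / 0.1823 ≈ 5.00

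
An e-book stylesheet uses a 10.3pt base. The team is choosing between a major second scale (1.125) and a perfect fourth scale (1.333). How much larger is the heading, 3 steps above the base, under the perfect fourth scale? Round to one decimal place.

9.7pt

Major second: 10.3 × 1.125³ = 14.665pt
Perfect fourth: 10.3 × 1.333³ = 24.397pt
Difference: 24.397 − 14.665 = 9.732pt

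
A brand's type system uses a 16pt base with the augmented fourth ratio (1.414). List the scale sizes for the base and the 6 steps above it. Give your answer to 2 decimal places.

Step 0: 16pt
Step 1: 16.0 × 1.414 = 22.62
Step 2: 16.0 × 1.414² = 31.99
Step 3: 16.0 × 1.414³ = 45.23
Step 4: 16.0 × 1.414⁴ = 63.96
Step 5: 16.0 × 1.414⁵ = 90.44
Step 6: 16.0 × 1.414⁶ = 127.88

16.00pt, 22.62pt, 31.99pt, 45.23pt, 63.96pt, 90.44pt, 127.88pt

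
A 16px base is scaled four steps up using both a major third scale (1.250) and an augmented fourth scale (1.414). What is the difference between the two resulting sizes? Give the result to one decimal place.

Major third: 16.0 × 1.250⁴ = 39.062px
Augmented fourth: 16.0 × 1.414⁴ = 63.961px
Difference: 63.961 − 39.062 = 24.899px

24.9px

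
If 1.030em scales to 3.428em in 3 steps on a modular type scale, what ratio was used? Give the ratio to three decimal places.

r³ = 3.428 / 1.030, so r = (3.428/1.030)^(1/3).
r = 3.3282^(1/3) ≈ 1.4930

1.493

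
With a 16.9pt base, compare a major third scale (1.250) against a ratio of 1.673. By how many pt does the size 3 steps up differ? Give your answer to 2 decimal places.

46.13pt

Major third: 16.9 × 1.250³ = 33.0078pt
At 1.673: 16.9 × 1.673³ = 79.1361pt
Difference: 79.1361 − 33.0078 = 46.1283pt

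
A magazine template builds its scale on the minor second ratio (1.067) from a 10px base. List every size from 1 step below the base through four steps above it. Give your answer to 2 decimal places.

9.37px, 10.00px, 10.67px, 11.38px, 12.15px, 12.96px

Step -1: 10.0 ÷ 1.067 = 9.37
Step 0: 10px
Step 1: 10.0 × 1.067 = 10.67
Step 2: 10.0 × 1.067² = 11.38
Step 3: 10.0 × 1.067³ = 12.15
Step 4: 10.0 × 1.067⁴ = 12.96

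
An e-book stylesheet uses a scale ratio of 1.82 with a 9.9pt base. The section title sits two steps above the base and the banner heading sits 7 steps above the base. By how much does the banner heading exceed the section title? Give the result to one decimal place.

Step 2: 9.9 × 1.82² = 32.793pt
Step 7: 9.9 × 1.82⁷ = 654.840pt
Difference: 654.840 − 32.793 = 622.047pt

622.0pt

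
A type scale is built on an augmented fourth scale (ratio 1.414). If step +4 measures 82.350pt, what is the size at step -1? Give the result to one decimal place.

82.350 ÷ 1.414⁵ = 82.350 ÷ 5.65258 ≈ 14.569

14.6pt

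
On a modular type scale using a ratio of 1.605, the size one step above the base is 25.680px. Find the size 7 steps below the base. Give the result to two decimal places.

0.58px

25.680 ÷ 1.605⁸ = 25.680 ÷ 44.03523 ≈ 0.583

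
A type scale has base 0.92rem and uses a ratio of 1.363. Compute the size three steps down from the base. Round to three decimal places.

Every step multiplies by the scale ratio.
0.92 ÷ 1.363³ = 0.92 ÷ 2.53214 ≈ 0.363

0.363rem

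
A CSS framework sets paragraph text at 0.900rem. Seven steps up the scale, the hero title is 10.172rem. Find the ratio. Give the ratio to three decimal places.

r⁷ = 10.172 / 0.900, so r = (10.172/0.900)^(1/7).
r = 11.3022^(1/7) ≈ 1.4140

1.414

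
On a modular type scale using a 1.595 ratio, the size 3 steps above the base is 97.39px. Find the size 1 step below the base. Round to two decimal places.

Moving from step +3 to step -1 is 4 steps down, so divide by r⁴.
97.39 ÷ 1.595⁴ = 97.39 ÷ 6.47206 ≈ 15.048

15.05px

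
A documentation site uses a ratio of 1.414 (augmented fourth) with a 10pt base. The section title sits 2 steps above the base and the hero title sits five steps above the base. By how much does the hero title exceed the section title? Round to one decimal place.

36.5pt

Step 2: 10.0 × 1.414² = 19.994pt
Step 5: 10.0 × 1.414⁵ = 56.526pt
Difference: 56.526 − 19.994 = 36.532pt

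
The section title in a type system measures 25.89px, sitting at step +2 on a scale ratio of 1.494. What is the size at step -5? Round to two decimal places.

The gap is -5 − (2) = -7 steps, so the factor is 1.494^-7.
25.89 ÷ 1.494⁷ = 25.89 ÷ 16.61323 ≈ 1.558

1.56px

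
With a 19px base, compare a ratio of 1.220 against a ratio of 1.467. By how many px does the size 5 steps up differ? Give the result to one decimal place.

77.7px

At 1.220: 19.0 × 1.220⁵ = 51.351px
At 1.467: 19.0 × 1.467⁵ = 129.093px
Difference: 129.093 − 51.351 = 77.742px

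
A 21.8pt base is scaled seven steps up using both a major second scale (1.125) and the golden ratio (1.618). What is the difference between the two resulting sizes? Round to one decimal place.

Major second: 21.8 × 1.125⁷ = 49.719pt
Golden ratio: 21.8 × 1.618⁷ = 632.858pt
Difference: 632.858 − 49.719 = 583.139pt

583.1pt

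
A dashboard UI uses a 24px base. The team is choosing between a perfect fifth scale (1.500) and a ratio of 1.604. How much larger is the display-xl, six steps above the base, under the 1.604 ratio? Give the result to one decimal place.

Perfect fifth: 24.0 × 1.500⁶ = 273.375px
At 1.604: 24.0 × 1.604⁶ = 408.731px
Difference: 408.731 − 273.375 = 135.356px

135.4px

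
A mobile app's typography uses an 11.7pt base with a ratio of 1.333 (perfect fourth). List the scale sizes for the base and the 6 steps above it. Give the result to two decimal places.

11.70pt, 15.60pt, 20.79pt, 27.71pt, 36.94pt, 49.24pt, 65.64pt

Step 0: 11.7pt
Step 1: 11.7 × 1.333 = 15.60
Step 2: 11.7 × 1.333² = 20.79
Step 3: 11.7 × 1.333³ = 27.71
Step 4: 11.7 × 1.333⁴ = 36.94
Step 5: 11.7 × 1.333⁵ = 49.24
Step 6: 11.7 × 1.333⁶ = 65.64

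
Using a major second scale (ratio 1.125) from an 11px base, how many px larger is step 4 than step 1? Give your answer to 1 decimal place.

Step 1: 11.0 × 1.125 = 12.375px
Step 4: 11.0 × 1.125⁴ = 17.620px
Difference: 17.620 − 12.375 = 5.245px

5.2px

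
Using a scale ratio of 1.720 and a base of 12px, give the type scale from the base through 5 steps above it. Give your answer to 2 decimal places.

Step 0: 12px
Step 1: 12.0 × 1.720 = 20.64
Step 2: 12.0 × 1.720² = 35.50
Step 3: 12.0 × 1.720³ = 61.06
Step 4: 12.0 × 1.720⁴ = 105.03
Step 5: 12.0 × 1.720⁵ = 180.64

12.00px, 20.64px, 35.50px, 61.06px, 105.03px, 180.64px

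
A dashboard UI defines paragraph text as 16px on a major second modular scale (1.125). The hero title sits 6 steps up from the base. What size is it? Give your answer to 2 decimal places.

32.44px

Every step multiplies by the scale ratio.
16.0 × 1.125⁶ = 16.0 × 2.02729 ≈ 32.44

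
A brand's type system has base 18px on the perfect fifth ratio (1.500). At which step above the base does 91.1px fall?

4

1.500ⁿ = 91.1 / 18 = 5.0611
n = ln(5.0611) / ln(1.500) = 1.6216 / 0.4055 ≈ 4.00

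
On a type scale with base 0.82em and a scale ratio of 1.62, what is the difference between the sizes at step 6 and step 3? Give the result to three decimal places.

Step 3: 0.82 × 1.62³ = 3.48625em
Step 6: 0.82 × 1.62⁶ = 14.82190em
Difference: 14.82190 − 3.48625 = 11.33565em

11.336em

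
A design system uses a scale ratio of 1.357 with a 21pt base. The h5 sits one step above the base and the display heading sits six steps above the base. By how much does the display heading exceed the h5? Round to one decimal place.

Step 1: 21.0 × 1.357 = 28.497pt
Step 6: 21.0 × 1.357⁶ = 131.129pt
Difference: 131.129 − 28.497 = 102.632pt

102.6pt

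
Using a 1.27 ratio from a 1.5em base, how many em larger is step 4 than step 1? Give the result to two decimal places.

2.00em

Step 1: 1.5 × 1.27 = 1.9050em
Step 4: 1.5 × 1.27⁴ = 3.9022em
Difference: 3.9022 − 1.9050 = 1.9972em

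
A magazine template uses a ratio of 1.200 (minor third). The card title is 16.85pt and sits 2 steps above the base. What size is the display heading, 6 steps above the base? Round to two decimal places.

16.85 × 1.200⁴ = 16.85 × 2.07360 ≈ 34.940

34.94pt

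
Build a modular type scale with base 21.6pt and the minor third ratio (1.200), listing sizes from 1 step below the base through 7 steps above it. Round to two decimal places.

18.00pt, 21.60pt, 25.92pt, 31.10pt, 37.32pt, 44.79pt, 53.75pt, 64.50pt, 77.40pt

Step -1: 21.6 ÷ 1.200 = 18.00
Step 0: 21.6pt
Step 1: 21.6 × 1.200 = 25.92
Step 2: 21.6 × 1.200² = 31.10
Step 3: 21.6 × 1.200³ = 37.32
Step 4: 21.6 × 1.200⁴ = 44.79
Step 5: 21.6 × 1.200⁵ = 53.75
Step 6: 21.6 × 1.200⁶ = 64.50
Step 7: 21.6 × 1.200⁷ = 77.40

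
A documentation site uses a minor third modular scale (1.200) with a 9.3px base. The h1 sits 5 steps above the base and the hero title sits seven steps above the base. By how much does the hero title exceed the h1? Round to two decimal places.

Step 5: 9.3 × 1.200⁵ = 23.1414px
Step 7: 9.3 × 1.200⁷ = 33.3236px
Difference: 33.3236 − 23.1414 = 10.1822px

10.18px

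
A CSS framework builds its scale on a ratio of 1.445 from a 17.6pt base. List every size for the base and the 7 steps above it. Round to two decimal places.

Step 0: 17.6pt
Step 1: 17.6 × 1.445 = 25.43
Step 2: 17.6 × 1.445² = 36.75
Step 3: 17.6 × 1.445³ = 53.10
Step 4: 17.6 × 1.445⁴ = 76.73
Step 5: 17.6 × 1.445⁵ = 110.88
Step 6: 17.6 × 1.445⁶ = 160.22
Step 7: 17.6 × 1.445⁷ = 231.52

17.60pt, 25.43pt, 36.75pt, 53.10pt, 76.73pt, 110.88pt, 160.22pt, 231.52pt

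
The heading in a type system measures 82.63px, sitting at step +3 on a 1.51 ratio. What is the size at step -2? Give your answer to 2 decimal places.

10.53px

Moving from step +3 to step -2 is 5 steps down, so divide by r⁵.
82.63 ÷ 1.51⁵ = 82.63 ÷ 7.85027 ≈ 10.526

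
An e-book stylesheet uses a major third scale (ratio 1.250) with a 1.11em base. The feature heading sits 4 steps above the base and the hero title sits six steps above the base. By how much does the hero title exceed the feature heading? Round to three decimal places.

1.524em

Step 4: 1.11 × 1.250⁴ = 2.70996em
Step 6: 1.11 × 1.250⁶ = 4.23431em
Difference: 4.23431 − 2.70996 = 1.52435em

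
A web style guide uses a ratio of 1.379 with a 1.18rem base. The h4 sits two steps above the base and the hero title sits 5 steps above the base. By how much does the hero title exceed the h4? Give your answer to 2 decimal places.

Step 2: 1.18 × 1.379² = 2.2439rem
Step 5: 1.18 × 1.379⁵ = 5.8844rem
Difference: 5.8844 − 2.2439 = 3.6405rem

3.64rem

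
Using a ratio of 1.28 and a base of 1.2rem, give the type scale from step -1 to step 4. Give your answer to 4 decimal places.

Step -1: 1.2 ÷ 1.28 = 0.9375
Step 0: 1.2rem
Step 1: 1.2 × 1.28 = 1.5360
Step 2: 1.2 × 1.28² = 1.9661
Step 3: 1.2 × 1.28³ = 2.5166
Step 4: 1.2 × 1.28⁴ = 3.2212

0.9375rem, 1.2000rem, 1.5360rem, 1.9661rem, 2.5166rem, 3.2212rem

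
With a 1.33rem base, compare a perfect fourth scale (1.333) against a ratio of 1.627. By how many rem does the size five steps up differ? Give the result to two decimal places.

9.57rem

Perfect fourth: 1.33 × 1.333⁵ = 5.5976rem
At 1.627: 1.33 × 1.627⁵ = 15.1631rem
Difference: 15.1631 − 5.5976 = 9.5655rem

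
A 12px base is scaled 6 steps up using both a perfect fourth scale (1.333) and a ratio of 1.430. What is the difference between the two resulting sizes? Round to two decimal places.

35.29px

Perfect fourth: 12.0 × 1.333⁶ = 67.3228px
At 1.430: 12.0 × 1.430⁶ = 102.6118px
Difference: 102.6118 − 67.3228 = 35.2890px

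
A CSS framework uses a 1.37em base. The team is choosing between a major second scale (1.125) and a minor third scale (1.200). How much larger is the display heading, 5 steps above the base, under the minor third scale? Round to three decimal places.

Major second: 1.37 × 1.125⁵ = 2.46878em
Minor third: 1.37 × 1.200⁵ = 3.40900em
Difference: 3.40900 − 2.46878 = 0.94022em

0.940em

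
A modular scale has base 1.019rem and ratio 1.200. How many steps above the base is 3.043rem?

6

1.200ⁿ = 3.043 / 1.019 = 2.9863
n = ln(2.9863) / ln(1.200) = 1.0940 / 0.1823 ≈ 6.00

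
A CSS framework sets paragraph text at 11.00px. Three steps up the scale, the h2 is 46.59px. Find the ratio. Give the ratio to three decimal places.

The ratio satisfies 11.00 × r³ = 46.59, so r = (46.59 / 11.00)^(1/3).
r = 4.2355^(1/3) ≈ 1.6180

1.618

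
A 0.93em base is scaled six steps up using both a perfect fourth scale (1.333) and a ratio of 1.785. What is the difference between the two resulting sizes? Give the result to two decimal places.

Perfect fourth: 0.93 × 1.333⁶ = 5.2175em
At 1.785: 0.93 × 1.785⁶ = 30.0824em
Difference: 30.0824 − 5.2175 = 24.8649em

24.86em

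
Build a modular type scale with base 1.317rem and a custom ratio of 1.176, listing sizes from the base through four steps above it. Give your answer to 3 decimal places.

1.317rem, 1.549rem, 1.821rem, 2.142rem, 2.519rem

Step 0: 1.317rem
Step 1: 1.317 × 1.176 = 1.549
Step 2: 1.317 × 1.176² = 1.821
Step 3: 1.317 × 1.176³ = 2.142
Step 4: 1.317 × 1.176⁴ = 2.519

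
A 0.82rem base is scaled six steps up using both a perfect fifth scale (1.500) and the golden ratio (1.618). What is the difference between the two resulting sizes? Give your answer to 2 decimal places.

5.37rem

Perfect fifth: 0.82 × 1.500⁶ = 9.3403rem
Golden ratio: 0.82 × 1.618⁶ = 14.7124rem
Difference: 14.7124 − 9.3403 = 5.3721rem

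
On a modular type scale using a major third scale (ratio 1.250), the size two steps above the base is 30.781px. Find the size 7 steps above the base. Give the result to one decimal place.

93.9px

30.781 × 1.250⁵ = 30.781 × 3.05176 ≈ 93.936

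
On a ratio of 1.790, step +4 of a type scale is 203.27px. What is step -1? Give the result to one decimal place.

203.27 ÷ 1.790⁵ = 203.27 ÷ 18.37660 ≈ 11.061

11.1px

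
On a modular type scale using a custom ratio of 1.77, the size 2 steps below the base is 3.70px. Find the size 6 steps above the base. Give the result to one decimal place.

3.70 × 1.77⁸ = 3.70 × 96.33545 ≈ 356.441

356.4px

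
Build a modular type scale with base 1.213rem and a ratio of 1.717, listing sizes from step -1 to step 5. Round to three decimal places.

Step -1: 1.213 ÷ 1.717 = 0.706
Step 0: 1.213rem
Step 1: 1.213 × 1.717 = 2.083
Step 2: 1.213 × 1.717² = 3.576
Step 3: 1.213 × 1.717³ = 6.140
Step 4: 1.213 × 1.717⁴ = 10.542
Step 5: 1.213 × 1.717⁵ = 18.101

0.706rem, 1.213rem, 2.083rem, 3.576rem, 6.140rem, 10.542rem, 18.101rem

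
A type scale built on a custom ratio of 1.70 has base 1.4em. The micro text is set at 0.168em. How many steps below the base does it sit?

1.70ⁿ = 1.4 / 0.168 = 8.3333
n = ln(8.3333) / ln(1.70) = 2.1203 / 0.5306 ≈ 4.00

4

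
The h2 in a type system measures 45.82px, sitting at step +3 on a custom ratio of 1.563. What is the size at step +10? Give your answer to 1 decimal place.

1044.2px

45.82 × 1.563⁷ = 45.82 × 22.78835 ≈ 1044.162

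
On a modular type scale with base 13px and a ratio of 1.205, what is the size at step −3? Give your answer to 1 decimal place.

13.0 ÷ 1.205³ = 13.0 ÷ 1.74969 ≈ 7.43

7.4px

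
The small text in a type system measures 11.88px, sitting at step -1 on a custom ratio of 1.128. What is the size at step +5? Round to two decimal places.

24.47px

11.88 × 1.128⁶ = 11.88 × 2.05994 ≈ 24.472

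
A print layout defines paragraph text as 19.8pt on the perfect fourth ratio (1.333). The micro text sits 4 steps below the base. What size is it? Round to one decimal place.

6.3pt

19.8 ÷ 1.333⁴ = 19.8 ÷ 3.15733 ≈ 6.27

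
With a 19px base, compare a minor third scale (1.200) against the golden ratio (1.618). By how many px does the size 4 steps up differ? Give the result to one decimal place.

Minor third: 19.0 × 1.200⁴ = 39.398px
Golden ratio: 19.0 × 1.618⁴ = 130.217px
Difference: 130.217 − 39.398 = 90.819px

90.8px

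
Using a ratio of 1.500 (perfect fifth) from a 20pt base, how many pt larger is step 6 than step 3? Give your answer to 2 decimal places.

160.31pt

Step 3: 20.0 × 1.500³ = 67.5000pt
Step 6: 20.0 × 1.500⁶ = 227.8125pt
Difference: 227.8125 − 67.5000 = 160.3125pt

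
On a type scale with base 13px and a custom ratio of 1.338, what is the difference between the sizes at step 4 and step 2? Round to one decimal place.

Step 2: 13.0 × 1.338² = 23.273px
Step 4: 13.0 × 1.338⁴ = 41.665px
Difference: 41.665 − 23.273 = 18.392px

18.4px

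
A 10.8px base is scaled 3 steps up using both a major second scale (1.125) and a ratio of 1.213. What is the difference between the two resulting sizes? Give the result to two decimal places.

3.90px

Major second: 10.8 × 1.125³ = 15.3773px
At 1.213: 10.8 × 1.213³ = 19.2755px
Difference: 19.2755 − 15.3773 = 3.8982px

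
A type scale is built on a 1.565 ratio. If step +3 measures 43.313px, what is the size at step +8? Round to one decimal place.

The gap is 8 − (3) = 5 steps, so the factor is 1.565^5.
43.313 × 1.565⁵ = 43.313 × 9.38797 ≈ 406.621

406.6px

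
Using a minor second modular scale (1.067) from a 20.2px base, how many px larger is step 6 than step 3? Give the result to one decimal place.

5.3px

Step 3: 20.2 × 1.067³ = 24.538px
Step 6: 20.2 × 1.067⁶ = 29.808px
Difference: 29.808 − 24.538 = 5.270px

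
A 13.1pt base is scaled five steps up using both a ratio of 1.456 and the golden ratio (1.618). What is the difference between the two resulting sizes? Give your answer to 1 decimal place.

59.5pt

At 1.456: 13.1 × 1.456⁵ = 85.719pt
Golden ratio: 13.1 × 1.618⁵ = 145.266pt
Difference: 145.266 − 85.719 = 59.547pt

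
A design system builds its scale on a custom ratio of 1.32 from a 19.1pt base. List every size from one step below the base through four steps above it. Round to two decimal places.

14.47pt, 19.10pt, 25.21pt, 33.28pt, 43.93pt, 57.99pt

Step -1: 19.1 ÷ 1.32 = 14.47
Step 0: 19.1pt
Step 1: 19.1 × 1.32 = 25.21
Step 2: 19.1 × 1.32² = 33.28
Step 3: 19.1 × 1.32³ = 43.93
Step 4: 19.1 × 1.32⁴ = 57.99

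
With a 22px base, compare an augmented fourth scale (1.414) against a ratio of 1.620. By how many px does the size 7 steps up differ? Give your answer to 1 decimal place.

Augmented fourth: 22.0 × 1.414⁷ = 248.639px
At 1.620: 22.0 × 1.620⁷ = 644.210px
Difference: 644.210 − 248.639 = 395.571px

395.6px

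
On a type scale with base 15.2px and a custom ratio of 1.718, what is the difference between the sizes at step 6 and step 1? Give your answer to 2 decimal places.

364.71px

Step 1: 15.2 × 1.718 = 26.1136px
Step 6: 15.2 × 1.718⁶ = 390.8252px
Difference: 390.8252 − 26.1136 = 364.7116px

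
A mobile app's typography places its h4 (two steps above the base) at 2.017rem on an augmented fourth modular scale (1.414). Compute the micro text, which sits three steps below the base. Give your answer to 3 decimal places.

The gap is -3 − (2) = -5 steps, so the factor is 1.414^-5.
2.017 ÷ 1.414⁵ = 2.017 ÷ 5.65258 ≈ 0.357

0.357rem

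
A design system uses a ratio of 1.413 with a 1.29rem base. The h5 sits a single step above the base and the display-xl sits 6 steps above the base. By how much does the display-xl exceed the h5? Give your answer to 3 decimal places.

Step 1: 1.29 × 1.413 = 1.82277rem
Step 6: 1.29 × 1.413⁶ = 10.26698rem
Difference: 10.26698 − 1.82277 = 8.44421rem

8.444rem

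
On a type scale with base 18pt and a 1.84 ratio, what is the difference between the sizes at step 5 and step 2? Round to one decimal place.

Step 2: 18.0 × 1.84² = 60.941pt
Step 5: 18.0 × 1.84⁵ = 379.631pt
Difference: 379.631 − 60.941 = 318.690pt

318.7pt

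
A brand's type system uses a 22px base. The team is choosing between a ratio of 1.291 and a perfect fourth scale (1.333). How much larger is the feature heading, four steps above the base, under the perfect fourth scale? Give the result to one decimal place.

8.3px

At 1.291: 22.0 × 1.291⁴ = 61.112px
Perfect fourth: 22.0 × 1.333⁴ = 69.461px
Difference: 69.461 − 61.112 = 8.349px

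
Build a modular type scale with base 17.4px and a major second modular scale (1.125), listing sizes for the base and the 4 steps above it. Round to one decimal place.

17.4px, 19.6px, 22.0px, 24.8px, 27.9px

Step 0: 17.4px
Step 1: 17.4 × 1.125 = 19.6
Step 2: 17.4 × 1.125² = 22.0
Step 3: 17.4 × 1.125³ = 24.8
Step 4: 17.4 × 1.125⁴ = 27.9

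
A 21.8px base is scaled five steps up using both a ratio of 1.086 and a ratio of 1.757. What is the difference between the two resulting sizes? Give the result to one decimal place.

At 1.086: 21.8 × 1.086⁵ = 32.931px
At 1.757: 21.8 × 1.757⁵ = 365.019px
Difference: 365.019 − 32.931 = 332.088px

332.1px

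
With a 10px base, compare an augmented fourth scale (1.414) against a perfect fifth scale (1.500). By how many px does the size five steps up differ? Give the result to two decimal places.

Augmented fourth: 10.0 × 1.414⁵ = 56.5258px
Perfect fifth: 10.0 × 1.500⁵ = 75.9375px
Difference: 75.9375 − 56.5258 = 19.4117px

19.41px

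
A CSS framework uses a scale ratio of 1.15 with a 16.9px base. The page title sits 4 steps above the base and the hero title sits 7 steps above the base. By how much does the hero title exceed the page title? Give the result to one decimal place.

Step 4: 16.9 × 1.15⁴ = 29.558px
Step 7: 16.9 × 1.15⁷ = 44.954px
Difference: 44.954 − 29.558 = 15.396px

15.4px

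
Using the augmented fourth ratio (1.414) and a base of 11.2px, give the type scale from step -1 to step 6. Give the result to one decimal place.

7.9px, 11.2px, 15.8px, 22.4px, 31.7px, 44.8px, 63.3px, 89.5px

Step -1: 11.2 ÷ 1.414 = 7.9
Step 0: 11.2px
Step 1: 11.2 × 1.414 = 15.8
Step 2: 11.2 × 1.414² = 22.4
Step 3: 11.2 × 1.414³ = 31.7
Step 4: 11.2 × 1.414⁴ = 44.8
Step 5: 11.2 × 1.414⁵ = 63.3
Step 6: 11.2 × 1.414⁶ = 89.5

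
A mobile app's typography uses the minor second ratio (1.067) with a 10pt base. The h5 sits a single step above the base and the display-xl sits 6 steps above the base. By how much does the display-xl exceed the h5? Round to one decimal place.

4.1pt

Step 1: 10.0 × 1.067 = 10.670pt
Step 6: 10.0 × 1.067⁶ = 14.757pt
Difference: 14.757 − 10.670 = 4.087pt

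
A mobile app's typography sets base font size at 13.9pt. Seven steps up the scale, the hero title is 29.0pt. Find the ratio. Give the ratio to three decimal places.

1.111

The ratio satisfies 13.9 × r⁷ = 29.0, so r = (29.0 / 13.9)^(1/7).
r = 2.0863^(1/7) ≈ 1.1108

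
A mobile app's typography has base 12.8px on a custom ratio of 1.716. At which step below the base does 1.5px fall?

4

1.716ⁿ = 12.8 / 1.5 = 8.5333
n = ln(8.5333) / ln(1.716) = 2.1440 / 0.5400 ≈ 3.97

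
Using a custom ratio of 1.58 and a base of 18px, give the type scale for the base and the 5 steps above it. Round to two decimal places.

Step 0: 18px
Step 1: 18.0 × 1.58 = 28.44
Step 2: 18.0 × 1.58² = 44.94
Step 3: 18.0 × 1.58³ = 71.00
Step 4: 18.0 × 1.58⁴ = 112.18
Step 5: 18.0 × 1.58⁵ = 177.24

18.00px, 28.44px, 44.94px, 71.00px, 112.18px, 177.24px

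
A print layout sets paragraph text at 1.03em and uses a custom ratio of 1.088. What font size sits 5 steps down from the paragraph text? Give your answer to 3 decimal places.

0.676em

1.03 ÷ 1.088⁵ = 1.03 ÷ 1.52456 ≈ 0.676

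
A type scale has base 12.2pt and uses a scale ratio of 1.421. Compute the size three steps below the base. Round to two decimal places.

12.2 ÷ 1.421³ = 12.2 ÷ 2.86934 ≈ 4.25

4.25pt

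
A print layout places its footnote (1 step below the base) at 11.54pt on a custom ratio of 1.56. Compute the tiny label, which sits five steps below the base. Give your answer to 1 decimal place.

11.54 ÷ 1.56⁴ = 11.54 ÷ 5.92241 ≈ 1.949

1.9pt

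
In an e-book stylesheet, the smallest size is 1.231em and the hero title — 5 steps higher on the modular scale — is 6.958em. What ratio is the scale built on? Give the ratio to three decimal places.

The ratio satisfies 1.231 × r⁵ = 6.958, so r = (6.958 / 1.231)^(1/5).
r = 5.6523^(1/5) ≈ 1.4140

1.414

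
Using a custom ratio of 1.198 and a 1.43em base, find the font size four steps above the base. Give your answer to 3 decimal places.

2.946em

A modular type scale is a geometric sequence: sizeₙ = base × rⁿ.
1.43 × 1.198⁴ = 1.43 × 2.05981 ≈ 2.946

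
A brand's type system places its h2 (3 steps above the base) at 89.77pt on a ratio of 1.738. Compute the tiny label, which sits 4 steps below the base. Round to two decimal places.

1.87pt

The gap is -4 − (3) = -7 steps, so the factor is 1.738^-7.
89.77 ÷ 1.738⁷ = 89.77 ÷ 47.90142 ≈ 1.874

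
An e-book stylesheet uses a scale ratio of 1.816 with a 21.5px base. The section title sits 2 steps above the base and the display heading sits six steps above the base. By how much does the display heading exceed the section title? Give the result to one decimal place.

700.2px

Step 2: 21.5 × 1.816² = 70.904px
Step 6: 21.5 × 1.816⁶ = 771.141px
Difference: 771.141 − 70.904 = 700.237px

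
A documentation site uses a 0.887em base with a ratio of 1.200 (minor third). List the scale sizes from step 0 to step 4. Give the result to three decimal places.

0.887em, 1.064em, 1.277em, 1.533em, 1.839em

Step 0: 0.887em
Step 1: 0.887 × 1.200 = 1.064
Step 2: 0.887 × 1.200² = 1.277
Step 3: 0.887 × 1.200³ = 1.533
Step 4: 0.887 × 1.200⁴ = 1.839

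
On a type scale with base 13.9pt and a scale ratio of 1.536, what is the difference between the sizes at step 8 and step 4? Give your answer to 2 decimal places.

Step 4: 13.9 × 1.536⁴ = 77.3713pt
Step 8: 13.9 × 1.536⁸ = 430.6699pt
Difference: 430.6699 − 77.3713 = 353.2986pt

353.30pt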